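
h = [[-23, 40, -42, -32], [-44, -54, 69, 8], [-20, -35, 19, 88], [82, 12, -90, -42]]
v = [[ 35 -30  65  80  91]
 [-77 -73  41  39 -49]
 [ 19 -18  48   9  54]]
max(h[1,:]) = 69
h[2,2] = 19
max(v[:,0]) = 35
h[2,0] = -20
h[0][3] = -32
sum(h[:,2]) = -44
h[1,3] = 8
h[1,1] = -54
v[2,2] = 48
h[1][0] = -44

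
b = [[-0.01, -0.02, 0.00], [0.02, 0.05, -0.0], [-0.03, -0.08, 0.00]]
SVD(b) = [[-0.22, -0.89, 0.41],[0.52, 0.25, 0.82],[-0.83, 0.39, 0.41]] @ diag([0.10341368179118268, 0.0023686321774417504, 0.0]) @ [[0.36, 0.93, 0.0], [0.93, -0.36, -0.00], [0.0, 0.0, 1.00]]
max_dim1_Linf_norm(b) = 0.08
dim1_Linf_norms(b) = [0.02, 0.05, 0.08]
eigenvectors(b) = [[0.00, -0.2, 0.91], [0.0, 0.52, -0.35], [1.00, -0.83, -0.22]]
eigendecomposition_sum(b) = [[0.0, 0.00, 0.00], [0.0, 0.0, 0.00], [0.0, 0.0, 0.0]] + [[-0.01, -0.02, 0.0], [0.02, 0.05, 0.00], [-0.03, -0.08, 0.00]] + [[-0.00, -0.00, -0.00], [0.0, 0.0, -0.00], [0.0, 0.0, -0.0]]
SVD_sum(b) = [[-0.01, -0.02, 0.00], [0.02, 0.05, 0.00], [-0.03, -0.08, 0.00]] + [[-0.0, 0.00, 0.00], [0.00, -0.0, 0.00], [0.0, -0.00, 0.0]] + [[0.0,0.0,0.0], [0.00,0.0,0.00], [0.0,0.0,0.00]]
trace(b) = 0.04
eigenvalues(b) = [0.0, 0.04, -0.0]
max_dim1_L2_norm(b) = 0.09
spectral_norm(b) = 0.10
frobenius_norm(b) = 0.10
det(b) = 0.00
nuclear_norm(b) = 0.11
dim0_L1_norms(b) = [0.06, 0.15, 0.0]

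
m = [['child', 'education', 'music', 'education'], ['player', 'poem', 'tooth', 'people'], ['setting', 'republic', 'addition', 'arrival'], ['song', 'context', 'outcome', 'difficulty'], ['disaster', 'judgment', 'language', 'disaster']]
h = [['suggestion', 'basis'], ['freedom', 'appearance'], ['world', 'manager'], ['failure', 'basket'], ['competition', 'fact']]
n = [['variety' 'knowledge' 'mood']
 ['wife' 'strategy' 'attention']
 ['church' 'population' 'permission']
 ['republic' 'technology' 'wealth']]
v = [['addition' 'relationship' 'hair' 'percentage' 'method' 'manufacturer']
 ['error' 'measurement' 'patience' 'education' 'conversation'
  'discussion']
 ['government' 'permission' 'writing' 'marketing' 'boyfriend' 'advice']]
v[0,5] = 'manufacturer'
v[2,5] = 'advice'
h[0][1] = 'basis'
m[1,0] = 'player'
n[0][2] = 'mood'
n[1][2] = 'attention'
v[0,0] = 'addition'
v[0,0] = 'addition'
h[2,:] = ['world', 'manager']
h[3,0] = 'failure'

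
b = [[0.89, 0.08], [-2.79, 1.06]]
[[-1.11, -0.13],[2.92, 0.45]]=b @ [[-1.21,  -0.15], [-0.43,  0.03]]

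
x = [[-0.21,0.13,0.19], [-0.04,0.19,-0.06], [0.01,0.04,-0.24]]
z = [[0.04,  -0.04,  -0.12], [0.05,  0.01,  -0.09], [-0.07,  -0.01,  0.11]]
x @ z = [[-0.02, 0.01, 0.03], [0.01, 0.00, -0.02], [0.02, 0.0, -0.03]]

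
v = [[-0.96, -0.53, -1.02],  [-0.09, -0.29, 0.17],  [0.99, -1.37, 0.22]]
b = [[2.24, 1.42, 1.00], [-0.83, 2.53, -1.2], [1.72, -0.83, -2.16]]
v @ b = [[-3.46, -1.86, 1.88], [0.33, -1.0, -0.11], [3.73, -2.24, 2.16]]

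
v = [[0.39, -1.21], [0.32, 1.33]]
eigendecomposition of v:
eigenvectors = [[(-0.89+0j),  (-0.89-0j)], [(0.35+0.3j),  (0.35-0.3j)]]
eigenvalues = [(0.86+0.41j), (0.86-0.41j)]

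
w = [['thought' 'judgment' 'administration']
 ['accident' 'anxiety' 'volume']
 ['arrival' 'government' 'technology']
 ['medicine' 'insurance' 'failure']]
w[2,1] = 'government'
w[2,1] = 'government'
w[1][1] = 'anxiety'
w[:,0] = ['thought', 'accident', 'arrival', 'medicine']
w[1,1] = 'anxiety'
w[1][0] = 'accident'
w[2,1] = 'government'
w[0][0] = 'thought'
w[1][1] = 'anxiety'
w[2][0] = 'arrival'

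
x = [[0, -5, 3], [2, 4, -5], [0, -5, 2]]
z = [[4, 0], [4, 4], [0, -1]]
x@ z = [[-20, -23], [24, 21], [-20, -22]]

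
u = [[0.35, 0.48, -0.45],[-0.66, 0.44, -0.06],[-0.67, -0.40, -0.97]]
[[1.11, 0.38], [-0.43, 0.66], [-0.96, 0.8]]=u@ [[1.35, -0.56], [0.99, 0.57], [-0.35, -0.67]]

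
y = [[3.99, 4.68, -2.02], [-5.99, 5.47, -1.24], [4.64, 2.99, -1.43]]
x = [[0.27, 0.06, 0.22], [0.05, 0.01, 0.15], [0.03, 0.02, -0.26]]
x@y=[[1.74, 2.25, -0.93], [0.84, 0.74, -0.33], [-1.21, -0.53, 0.29]]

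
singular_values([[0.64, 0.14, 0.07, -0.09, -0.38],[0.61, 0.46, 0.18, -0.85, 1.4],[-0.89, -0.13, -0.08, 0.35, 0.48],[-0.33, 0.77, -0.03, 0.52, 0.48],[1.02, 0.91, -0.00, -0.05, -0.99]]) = [2.1, 1.83, 1.15, 0.18, 0.0]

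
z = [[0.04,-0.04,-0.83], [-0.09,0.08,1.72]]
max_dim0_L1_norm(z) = 2.55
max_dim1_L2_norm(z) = 1.72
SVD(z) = [[-0.43, 0.90], [0.90, 0.43]] @ diag([1.914416069388526, 0.0033336566989233766]) @ [[-0.05, 0.05, 1.00], [-0.93, -0.38, -0.03]]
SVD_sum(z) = [[0.04,  -0.04,  -0.83], [-0.09,  0.08,  1.72]] + [[-0.00,-0.00,-0.0], [-0.00,-0.00,-0.0]]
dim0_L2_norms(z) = [0.1, 0.09, 1.91]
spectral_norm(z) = 1.91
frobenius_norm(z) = 1.91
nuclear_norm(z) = 1.92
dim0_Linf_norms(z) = [0.09, 0.08, 1.72]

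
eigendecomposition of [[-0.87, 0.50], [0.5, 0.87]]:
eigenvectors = [[-0.97,-0.26], [0.26,-0.97]]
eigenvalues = [-1.0, 1.0]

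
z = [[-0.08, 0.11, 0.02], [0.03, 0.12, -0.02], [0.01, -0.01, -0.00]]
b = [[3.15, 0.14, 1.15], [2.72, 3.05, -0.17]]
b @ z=[[-0.24, 0.35, 0.06], [-0.13, 0.67, -0.01]]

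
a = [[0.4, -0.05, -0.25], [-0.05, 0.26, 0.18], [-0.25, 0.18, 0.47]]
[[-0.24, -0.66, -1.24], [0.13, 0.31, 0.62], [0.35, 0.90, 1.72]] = a @ [[-0.21, -0.68, -1.21],[0.06, -0.04, 0.06],[0.6, 1.57, 3.00]]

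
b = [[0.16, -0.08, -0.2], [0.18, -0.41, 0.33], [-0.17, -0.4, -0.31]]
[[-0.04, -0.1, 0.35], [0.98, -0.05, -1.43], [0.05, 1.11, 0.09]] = b @ [[0.54, -2.14, 0.04], [-1.24, -1.35, 1.60], [1.14, -0.67, -2.38]]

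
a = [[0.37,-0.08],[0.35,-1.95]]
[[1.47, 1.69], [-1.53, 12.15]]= a@[[4.32,3.35], [1.56,-5.63]]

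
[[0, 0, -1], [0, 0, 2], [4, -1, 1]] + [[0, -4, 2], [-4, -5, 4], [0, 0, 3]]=[[0, -4, 1], [-4, -5, 6], [4, -1, 4]]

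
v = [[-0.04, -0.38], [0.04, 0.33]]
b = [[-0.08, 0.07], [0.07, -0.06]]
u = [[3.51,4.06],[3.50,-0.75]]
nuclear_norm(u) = 8.68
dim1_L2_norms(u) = [5.37, 3.58]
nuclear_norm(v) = 0.51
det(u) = -16.84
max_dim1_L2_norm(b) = 0.11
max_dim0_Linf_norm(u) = 4.06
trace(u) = 2.76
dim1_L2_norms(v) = [0.38, 0.33]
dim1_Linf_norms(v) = [0.38, 0.33]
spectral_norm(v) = 0.51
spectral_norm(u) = 5.75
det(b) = -0.00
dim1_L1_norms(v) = [0.42, 0.37]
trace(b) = -0.14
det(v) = 0.00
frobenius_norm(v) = 0.51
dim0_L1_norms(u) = [7.01, 4.81]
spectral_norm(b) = 0.14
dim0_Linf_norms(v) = [0.04, 0.38]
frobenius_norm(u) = 6.45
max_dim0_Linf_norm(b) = 0.08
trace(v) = 0.29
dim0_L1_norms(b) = [0.15, 0.13]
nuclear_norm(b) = 0.14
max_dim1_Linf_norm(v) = 0.38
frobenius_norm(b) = 0.14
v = b @ u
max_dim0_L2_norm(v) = 0.5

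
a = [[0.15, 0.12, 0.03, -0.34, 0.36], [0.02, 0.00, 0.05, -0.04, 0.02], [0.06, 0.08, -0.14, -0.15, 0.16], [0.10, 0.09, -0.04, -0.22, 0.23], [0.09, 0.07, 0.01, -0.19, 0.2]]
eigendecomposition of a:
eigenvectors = [[(0.76+0j), (-0.25+0j), (0.61+0j), 0.17+0.21j, (0.17-0.21j)], [(0.08+0j), 0.17+0.00j, (-0.77+0j), -0.81+0.00j, -0.81-0.00j], [0.17+0.00j, (-0.83+0j), (-0.18+0j), -0.15+0.00j, (-0.15-0j)], [(0.44+0j), (-0.44+0j), -0.09+0.00j, 0.03+0.35j, 0.03-0.35j], [0.44+0.00j, (-0.17+0j), (-0.08+0j), (0.24+0.25j), 0.24-0.25j]]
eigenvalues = [(0.18+0j), (-0.19+0j), (-0.01+0j), 0.01j, -0.01j]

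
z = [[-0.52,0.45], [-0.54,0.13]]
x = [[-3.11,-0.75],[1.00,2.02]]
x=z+[[-2.59, -1.2],[1.54, 1.89]]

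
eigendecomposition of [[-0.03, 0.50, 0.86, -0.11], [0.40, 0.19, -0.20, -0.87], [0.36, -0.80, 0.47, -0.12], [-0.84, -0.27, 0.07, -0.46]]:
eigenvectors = [[-0.21+0.47j, -0.21-0.47j, (-0.28+0.39j), (-0.28-0.39j)], [(-0.26-0.38j), (-0.26+0.38j), (0.23+0.49j), (0.23-0.49j)], [(-0.01-0.36j), (-0.01+0.36j), -0.61+0.00j, -0.61-0.00j], [-0.63+0.00j, -0.63-0.00j, (0.01-0.33j), (0.01+0.33j)]]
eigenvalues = [(-0.85+0.52j), (-0.85-0.52j), (0.94+0.35j), (0.94-0.35j)]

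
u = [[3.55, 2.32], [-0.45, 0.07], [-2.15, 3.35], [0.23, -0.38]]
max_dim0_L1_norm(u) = 6.38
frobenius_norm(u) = 5.85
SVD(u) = [[-1.00, 0.02], [0.08, -0.08], [-0.02, -0.99], [0.01, 0.11]] @ diag([4.254566960877746, 4.016622956590213]) @ [[-0.83, -0.56],[0.56, -0.83]]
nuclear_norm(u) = 8.27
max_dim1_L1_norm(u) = 5.87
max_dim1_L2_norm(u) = 4.24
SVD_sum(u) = [[3.51, 2.38], [-0.28, -0.19], [0.09, 0.06], [-0.02, -0.01]] + [[0.04, -0.06], [-0.17, 0.26], [-2.24, 3.29], [0.25, -0.37]]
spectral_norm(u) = 4.25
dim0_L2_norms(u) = [4.18, 4.09]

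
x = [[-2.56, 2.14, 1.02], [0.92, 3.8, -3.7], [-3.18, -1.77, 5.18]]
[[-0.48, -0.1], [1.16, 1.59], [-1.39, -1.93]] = x@ [[0.61, -0.12], [0.39, 0.02], [0.24, -0.44]]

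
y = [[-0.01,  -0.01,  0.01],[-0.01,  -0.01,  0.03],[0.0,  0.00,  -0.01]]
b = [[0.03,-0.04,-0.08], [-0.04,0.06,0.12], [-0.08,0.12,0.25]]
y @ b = [[-0.00,0.0,0.00], [-0.00,0.00,0.01], [0.00,-0.0,-0.0]]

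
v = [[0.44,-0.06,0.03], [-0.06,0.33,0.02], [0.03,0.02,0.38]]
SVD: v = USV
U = [[-0.91, 0.07, -0.41], [0.36, -0.4, -0.85], [-0.22, -0.92, 0.34]]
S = [0.47, 0.39, 0.29]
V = [[-0.91, 0.36, -0.22],[0.07, -0.4, -0.92],[-0.41, -0.85, 0.34]]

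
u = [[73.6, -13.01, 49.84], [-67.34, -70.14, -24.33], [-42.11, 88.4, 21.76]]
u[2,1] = 88.4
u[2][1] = 88.4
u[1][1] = -70.14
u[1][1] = -70.14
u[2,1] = 88.4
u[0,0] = 73.6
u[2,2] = 21.76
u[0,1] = -13.01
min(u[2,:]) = -42.11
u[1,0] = -67.34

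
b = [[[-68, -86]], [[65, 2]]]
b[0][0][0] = -68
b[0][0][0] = -68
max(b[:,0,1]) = 2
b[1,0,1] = 2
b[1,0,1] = 2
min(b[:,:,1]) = -86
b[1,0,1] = 2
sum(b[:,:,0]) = -3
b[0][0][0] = -68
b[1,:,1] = [2]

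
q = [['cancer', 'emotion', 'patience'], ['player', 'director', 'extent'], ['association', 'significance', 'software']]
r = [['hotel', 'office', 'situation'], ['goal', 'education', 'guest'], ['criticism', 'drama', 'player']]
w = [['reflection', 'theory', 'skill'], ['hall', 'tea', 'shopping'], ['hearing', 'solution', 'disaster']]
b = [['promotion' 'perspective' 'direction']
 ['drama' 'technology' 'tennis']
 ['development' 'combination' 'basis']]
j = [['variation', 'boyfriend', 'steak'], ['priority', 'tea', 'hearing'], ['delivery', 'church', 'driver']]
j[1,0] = 'priority'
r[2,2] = 'player'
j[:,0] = ['variation', 'priority', 'delivery']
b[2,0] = 'development'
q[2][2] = 'software'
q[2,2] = 'software'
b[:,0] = ['promotion', 'drama', 'development']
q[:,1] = ['emotion', 'director', 'significance']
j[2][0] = 'delivery'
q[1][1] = 'director'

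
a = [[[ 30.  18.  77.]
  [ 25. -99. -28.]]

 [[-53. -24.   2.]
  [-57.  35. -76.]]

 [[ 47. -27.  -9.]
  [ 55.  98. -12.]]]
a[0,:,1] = [18.0, -99.0]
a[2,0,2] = -9.0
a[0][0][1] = 18.0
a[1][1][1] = 35.0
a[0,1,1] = -99.0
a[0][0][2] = 77.0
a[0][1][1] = -99.0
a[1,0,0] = -53.0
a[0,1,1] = -99.0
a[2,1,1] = 98.0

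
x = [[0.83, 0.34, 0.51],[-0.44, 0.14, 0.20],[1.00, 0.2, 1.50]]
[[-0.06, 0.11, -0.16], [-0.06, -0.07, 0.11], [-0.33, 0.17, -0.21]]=x @ [[0.05, 0.15, -0.23], [0.11, -0.07, 0.08], [-0.27, 0.02, -0.0]]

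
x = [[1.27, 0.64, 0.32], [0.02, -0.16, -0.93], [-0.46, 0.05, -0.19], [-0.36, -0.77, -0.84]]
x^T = [[1.27, 0.02, -0.46, -0.36], [0.64, -0.16, 0.05, -0.77], [0.32, -0.93, -0.19, -0.84]]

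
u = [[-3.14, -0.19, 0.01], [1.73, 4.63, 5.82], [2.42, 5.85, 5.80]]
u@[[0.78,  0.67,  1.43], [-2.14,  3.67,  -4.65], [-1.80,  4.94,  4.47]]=[[-2.06, -2.75, -3.56], [-19.03, 46.9, 6.96], [-21.07, 51.74, 2.18]]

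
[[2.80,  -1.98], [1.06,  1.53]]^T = [[2.80,1.06], [-1.98,1.53]]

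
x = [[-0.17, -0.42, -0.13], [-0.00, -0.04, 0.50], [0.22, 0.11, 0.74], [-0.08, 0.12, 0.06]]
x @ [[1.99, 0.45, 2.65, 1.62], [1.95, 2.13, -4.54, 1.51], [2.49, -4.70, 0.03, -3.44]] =[[-1.48, -0.36, 1.45, -0.46],[1.17, -2.44, 0.2, -1.78],[2.49, -3.14, 0.11, -2.02],[0.22, -0.06, -0.76, -0.15]]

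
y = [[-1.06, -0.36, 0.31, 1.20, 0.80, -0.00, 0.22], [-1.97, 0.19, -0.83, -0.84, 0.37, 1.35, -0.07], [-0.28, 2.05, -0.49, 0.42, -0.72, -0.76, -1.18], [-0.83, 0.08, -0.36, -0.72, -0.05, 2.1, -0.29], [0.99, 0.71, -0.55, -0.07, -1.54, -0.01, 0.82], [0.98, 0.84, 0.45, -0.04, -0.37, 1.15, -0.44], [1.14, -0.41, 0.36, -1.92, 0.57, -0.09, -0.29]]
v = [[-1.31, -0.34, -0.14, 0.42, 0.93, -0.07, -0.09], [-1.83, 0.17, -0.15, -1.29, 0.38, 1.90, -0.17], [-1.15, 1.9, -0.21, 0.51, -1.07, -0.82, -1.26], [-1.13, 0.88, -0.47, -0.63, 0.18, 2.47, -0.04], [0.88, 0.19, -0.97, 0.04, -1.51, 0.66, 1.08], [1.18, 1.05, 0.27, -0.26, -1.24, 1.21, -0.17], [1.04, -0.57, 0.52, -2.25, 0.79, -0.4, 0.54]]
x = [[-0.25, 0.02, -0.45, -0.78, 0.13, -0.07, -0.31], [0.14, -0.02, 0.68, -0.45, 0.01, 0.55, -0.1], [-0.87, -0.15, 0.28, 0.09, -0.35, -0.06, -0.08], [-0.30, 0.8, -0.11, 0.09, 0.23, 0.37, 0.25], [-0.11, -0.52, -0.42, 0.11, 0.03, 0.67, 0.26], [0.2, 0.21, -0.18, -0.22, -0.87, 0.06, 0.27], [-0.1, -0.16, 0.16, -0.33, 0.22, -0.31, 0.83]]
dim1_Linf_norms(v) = [1.31, 1.9, 1.9, 2.47, 1.51, 1.24, 2.25]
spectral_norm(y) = 3.61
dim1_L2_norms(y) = [1.86, 2.7, 2.68, 2.42, 2.2, 1.88, 2.39]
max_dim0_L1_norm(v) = 8.52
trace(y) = -2.76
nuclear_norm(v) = 15.14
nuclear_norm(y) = 13.61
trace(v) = -1.74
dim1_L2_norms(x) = [1.0, 1.0, 1.0, 1.0, 0.99, 1.0, 1.0]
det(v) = 5.76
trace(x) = 1.02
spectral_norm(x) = 1.01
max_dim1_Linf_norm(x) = 0.87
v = y + x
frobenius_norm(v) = 6.95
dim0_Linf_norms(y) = [1.97, 2.05, 0.83, 1.92, 1.54, 2.1, 1.18]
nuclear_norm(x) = 6.99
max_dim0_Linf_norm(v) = 2.47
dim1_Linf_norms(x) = [0.78, 0.68, 0.87, 0.8, 0.67, 0.87, 0.83]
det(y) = 0.19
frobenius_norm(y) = 6.15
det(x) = -0.99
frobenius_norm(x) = 2.64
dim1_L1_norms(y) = [3.95, 5.62, 5.9, 4.43, 4.69, 4.27, 4.78]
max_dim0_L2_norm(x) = 1.0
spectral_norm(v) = 4.18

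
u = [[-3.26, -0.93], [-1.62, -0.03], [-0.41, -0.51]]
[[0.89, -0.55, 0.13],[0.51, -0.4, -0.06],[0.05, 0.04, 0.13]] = u@[[-0.32, 0.25, 0.04], [0.16, -0.28, -0.28]]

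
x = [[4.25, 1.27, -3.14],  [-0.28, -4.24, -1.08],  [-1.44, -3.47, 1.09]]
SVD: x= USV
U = [[-0.70, -0.64, 0.32], [0.43, -0.73, -0.53], [0.57, -0.23, 0.79]]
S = [6.55, 4.57, 0.57]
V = [[-0.60, -0.72, 0.36], [-0.48, 0.68, 0.56], [0.64, -0.16, 0.75]]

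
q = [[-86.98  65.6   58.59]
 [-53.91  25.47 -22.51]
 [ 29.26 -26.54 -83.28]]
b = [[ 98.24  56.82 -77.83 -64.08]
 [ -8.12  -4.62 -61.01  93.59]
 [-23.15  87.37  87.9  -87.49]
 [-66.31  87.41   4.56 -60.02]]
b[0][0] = 98.24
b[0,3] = -64.08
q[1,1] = 25.47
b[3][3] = -60.02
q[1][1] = 25.47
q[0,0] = -86.98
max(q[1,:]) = 25.47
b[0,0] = 98.24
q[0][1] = 65.6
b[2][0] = -23.15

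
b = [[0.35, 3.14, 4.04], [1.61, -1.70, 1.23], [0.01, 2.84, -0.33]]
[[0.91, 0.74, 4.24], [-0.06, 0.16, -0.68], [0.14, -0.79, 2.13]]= b @[[-0.10, -0.45, 0.10], [0.07, -0.23, 0.8], [0.18, 0.40, 0.42]]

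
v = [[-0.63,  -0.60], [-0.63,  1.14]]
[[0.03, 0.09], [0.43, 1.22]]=v @[[-0.27,-0.76], [0.23,0.65]]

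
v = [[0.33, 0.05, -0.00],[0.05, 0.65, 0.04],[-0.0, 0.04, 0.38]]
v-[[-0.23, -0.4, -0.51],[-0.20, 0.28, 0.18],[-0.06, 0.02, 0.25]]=[[0.56, 0.45, 0.51], [0.25, 0.37, -0.14], [0.06, 0.02, 0.13]]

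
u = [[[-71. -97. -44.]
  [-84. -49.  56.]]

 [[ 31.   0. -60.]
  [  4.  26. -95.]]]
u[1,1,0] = 4.0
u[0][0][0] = -71.0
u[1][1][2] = -95.0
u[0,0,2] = -44.0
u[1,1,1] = 26.0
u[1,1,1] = 26.0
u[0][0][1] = -97.0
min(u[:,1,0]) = -84.0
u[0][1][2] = 56.0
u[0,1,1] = -49.0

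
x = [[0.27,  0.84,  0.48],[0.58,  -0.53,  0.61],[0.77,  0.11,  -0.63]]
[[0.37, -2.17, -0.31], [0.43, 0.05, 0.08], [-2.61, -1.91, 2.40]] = x @ [[-1.65,-2.01,1.81], [-0.22,-2.06,-0.03], [2.08,0.21,-1.61]]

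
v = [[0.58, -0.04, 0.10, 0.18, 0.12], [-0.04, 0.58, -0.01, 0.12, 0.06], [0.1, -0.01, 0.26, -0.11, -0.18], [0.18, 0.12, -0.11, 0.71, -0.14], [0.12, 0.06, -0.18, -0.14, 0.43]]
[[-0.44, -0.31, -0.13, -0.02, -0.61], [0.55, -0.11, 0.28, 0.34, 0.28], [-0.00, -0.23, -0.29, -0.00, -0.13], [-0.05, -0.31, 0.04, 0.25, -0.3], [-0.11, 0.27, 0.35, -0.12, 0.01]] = v @[[-0.61, -0.61, -0.43, 0.36, -0.77], [0.95, -0.27, 0.3, 0.72, 0.52], [0.05, -0.24, -0.22, -0.76, -0.45], [-0.12, -0.14, 0.25, -0.15, -0.42], [-0.24, 0.69, 0.89, -0.84, -0.15]]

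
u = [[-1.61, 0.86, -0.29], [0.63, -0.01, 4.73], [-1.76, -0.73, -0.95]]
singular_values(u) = [4.98, 2.17, 1.12]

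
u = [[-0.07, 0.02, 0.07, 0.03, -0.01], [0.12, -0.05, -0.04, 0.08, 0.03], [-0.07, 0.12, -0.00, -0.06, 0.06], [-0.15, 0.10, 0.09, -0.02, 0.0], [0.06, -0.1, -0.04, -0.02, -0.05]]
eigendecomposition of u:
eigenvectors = [[-0.12-0.29j,(-0.12+0.29j),0.61+0.00j,0.15+0.22j,(0.15-0.22j)],[-0.35+0.30j,-0.35-0.30j,0.34+0.00j,(0.52+0.1j),0.52-0.10j],[(0.61+0j),0.61-0.00j,(0.57+0j),(-0.23+0.27j),(-0.23-0.27j)],[(0.27-0.42j),0.27+0.42j,-0.31+0.00j,0.29-0.06j,(0.29+0.06j)],[(-0.23+0.1j),-0.23-0.10j,(-0.31+0j),(-0.66+0j),(-0.66-0j)]]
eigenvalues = [(-0.1+0.14j), (-0.1-0.14j), (-0+0j), (0.01+0.01j), (0.01-0.01j)]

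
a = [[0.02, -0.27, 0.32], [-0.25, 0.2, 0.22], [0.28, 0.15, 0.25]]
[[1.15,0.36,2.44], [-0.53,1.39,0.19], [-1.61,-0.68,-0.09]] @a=[[0.62, 0.13, 1.06],  [-0.30, 0.45, 0.18],  [0.11, 0.29, -0.69]]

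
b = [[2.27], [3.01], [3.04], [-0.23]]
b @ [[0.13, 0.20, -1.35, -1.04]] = [[0.3, 0.45, -3.06, -2.36], [0.39, 0.60, -4.06, -3.13], [0.4, 0.61, -4.1, -3.16], [-0.03, -0.05, 0.31, 0.24]]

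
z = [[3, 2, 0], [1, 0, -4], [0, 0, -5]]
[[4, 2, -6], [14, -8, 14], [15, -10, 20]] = z @ [[2, 0, -2], [-1, 1, 0], [-3, 2, -4]]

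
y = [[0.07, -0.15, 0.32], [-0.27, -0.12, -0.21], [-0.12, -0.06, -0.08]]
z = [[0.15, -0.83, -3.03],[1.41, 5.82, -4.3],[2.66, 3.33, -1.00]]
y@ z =[[0.65, 0.13, 0.11], [-0.77, -1.17, 1.54], [-0.32, -0.52, 0.7]]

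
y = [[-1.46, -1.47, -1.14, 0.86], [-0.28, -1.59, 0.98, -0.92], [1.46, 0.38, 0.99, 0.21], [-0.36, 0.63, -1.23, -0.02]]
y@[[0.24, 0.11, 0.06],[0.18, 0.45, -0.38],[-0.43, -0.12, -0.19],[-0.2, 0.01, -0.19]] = [[-0.3, -0.68, 0.52], [-0.59, -0.87, 0.58], [-0.05, 0.21, -0.28], [0.56, 0.39, -0.02]]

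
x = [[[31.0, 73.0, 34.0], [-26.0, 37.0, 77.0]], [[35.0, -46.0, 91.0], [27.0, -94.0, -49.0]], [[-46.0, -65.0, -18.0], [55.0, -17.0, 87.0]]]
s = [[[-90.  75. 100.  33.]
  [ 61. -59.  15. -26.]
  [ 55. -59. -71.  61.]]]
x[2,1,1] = -17.0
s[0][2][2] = -71.0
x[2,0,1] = -65.0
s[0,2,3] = 61.0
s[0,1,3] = -26.0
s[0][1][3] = -26.0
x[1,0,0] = 35.0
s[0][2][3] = 61.0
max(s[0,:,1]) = 75.0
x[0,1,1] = 37.0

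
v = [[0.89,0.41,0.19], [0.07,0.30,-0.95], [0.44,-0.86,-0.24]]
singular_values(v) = [1.0, 1.0, 0.99]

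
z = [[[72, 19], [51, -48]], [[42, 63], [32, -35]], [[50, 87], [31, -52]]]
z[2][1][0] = 31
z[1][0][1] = 63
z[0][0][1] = 19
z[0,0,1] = 19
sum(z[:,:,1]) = 34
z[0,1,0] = 51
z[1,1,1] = -35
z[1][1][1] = -35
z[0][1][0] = 51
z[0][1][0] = 51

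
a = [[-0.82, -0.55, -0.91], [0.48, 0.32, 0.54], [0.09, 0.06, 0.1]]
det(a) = -0.00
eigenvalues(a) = [(-0.4+0j), (-0+0j), (-0-0j)]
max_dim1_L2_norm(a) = 1.34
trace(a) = -0.40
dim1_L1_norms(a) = [2.28, 1.34, 0.25]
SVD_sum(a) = [[-0.82, -0.55, -0.91], [0.48, 0.32, 0.54], [0.09, 0.06, 0.1]] + [[-0.0, -0.00, 0.0], [-0.0, -0.0, 0.00], [0.0, 0.0, -0.0]] + [[0.0, -0.0, -0.0], [-0.0, 0.0, 0.00], [0.0, -0.0, -0.0]]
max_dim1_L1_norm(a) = 2.28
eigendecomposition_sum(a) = [[(-0.82-0j), (-0.55+0j), -0.90-0.00j],[0.48+0.00j, (0.33-0j), 0.53+0.00j],[(0.09+0j), (0.06-0j), (0.1+0j)]] + [[-0j, -0j, -0.00-0.01j], [-0.00+0.00j, -0.00+0.00j, (0.01+0.01j)], [(-0+0j), -0.00-0.00j, 0.00+0.00j]] + [[0j, 0.00+0.00j, -0.00+0.01j],[-0.00-0.00j, -0.00-0.00j, (0.01-0.01j)],[(-0-0j), (-0+0j), -0j]]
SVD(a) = [[-0.86, -0.51, 0.08], [0.5, -0.86, -0.05], [0.09, 0.0, 1.0]] @ diag([1.5649505426487216, 0.005453820014505167, 0.00023433036945957493]) @ [[0.61, 0.41, 0.68], [0.40, 0.58, -0.71], [0.68, -0.71, -0.19]]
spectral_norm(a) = 1.56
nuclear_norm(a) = 1.57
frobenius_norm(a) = 1.56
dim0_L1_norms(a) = [1.39, 0.93, 1.55]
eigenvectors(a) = [[(-0.86+0j), -0.65-0.11j, -0.65+0.11j], [(0.5+0j), (0.73+0j), 0.73-0.00j], [0.09+0.00j, 0.14+0.10j, 0.14-0.10j]]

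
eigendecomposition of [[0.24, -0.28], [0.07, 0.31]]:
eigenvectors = [[0.89+0.00j,0.89-0.00j], [-0.11-0.43j,(-0.11+0.43j)]]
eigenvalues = [(0.28+0.14j), (0.28-0.14j)]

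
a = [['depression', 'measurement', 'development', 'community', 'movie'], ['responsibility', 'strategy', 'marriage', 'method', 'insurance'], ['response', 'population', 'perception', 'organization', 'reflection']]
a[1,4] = 'insurance'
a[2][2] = 'perception'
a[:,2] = ['development', 'marriage', 'perception']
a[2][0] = 'response'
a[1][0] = 'responsibility'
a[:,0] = ['depression', 'responsibility', 'response']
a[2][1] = 'population'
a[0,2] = 'development'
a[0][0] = 'depression'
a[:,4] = ['movie', 'insurance', 'reflection']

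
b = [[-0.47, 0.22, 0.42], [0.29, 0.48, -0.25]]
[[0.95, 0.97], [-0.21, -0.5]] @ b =[[-0.17, 0.67, 0.16], [-0.05, -0.29, 0.04]]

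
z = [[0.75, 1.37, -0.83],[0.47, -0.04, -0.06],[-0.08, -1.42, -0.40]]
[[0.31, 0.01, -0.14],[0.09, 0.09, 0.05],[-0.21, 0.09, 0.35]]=z @ [[0.2, 0.19, 0.08], [0.13, -0.08, -0.22], [0.02, 0.03, -0.12]]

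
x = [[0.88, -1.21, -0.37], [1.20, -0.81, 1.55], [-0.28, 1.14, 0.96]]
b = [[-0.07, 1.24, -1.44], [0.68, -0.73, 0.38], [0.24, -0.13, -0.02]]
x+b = [[0.81,  0.03,  -1.81], [1.88,  -1.54,  1.93], [-0.04,  1.01,  0.94]]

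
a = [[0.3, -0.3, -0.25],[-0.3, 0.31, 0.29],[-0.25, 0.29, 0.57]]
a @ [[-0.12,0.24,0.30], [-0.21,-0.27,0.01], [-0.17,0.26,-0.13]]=[[0.07, 0.09, 0.12], [-0.08, -0.08, -0.12], [-0.13, 0.01, -0.15]]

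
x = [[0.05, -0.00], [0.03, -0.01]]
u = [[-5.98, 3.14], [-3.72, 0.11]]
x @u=[[-0.3,0.16],[-0.14,0.09]]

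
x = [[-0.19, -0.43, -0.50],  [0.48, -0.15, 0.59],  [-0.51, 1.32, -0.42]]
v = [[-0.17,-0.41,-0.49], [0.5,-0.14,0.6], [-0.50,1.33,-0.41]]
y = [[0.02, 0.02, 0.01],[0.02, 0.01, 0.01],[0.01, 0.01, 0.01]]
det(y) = -0.00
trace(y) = 0.04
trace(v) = -0.72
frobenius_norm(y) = 0.04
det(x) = -0.10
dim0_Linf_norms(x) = [0.51, 1.32, 0.59]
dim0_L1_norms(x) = [1.18, 1.9, 1.51]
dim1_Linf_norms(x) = [0.5, 0.59, 1.32]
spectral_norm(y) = 0.04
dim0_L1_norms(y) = [0.05, 0.04, 0.03]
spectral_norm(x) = 1.56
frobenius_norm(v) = 1.80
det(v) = -0.13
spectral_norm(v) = 1.57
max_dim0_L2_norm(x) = 1.4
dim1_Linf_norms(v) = [0.49, 0.6, 1.33]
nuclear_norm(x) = 2.53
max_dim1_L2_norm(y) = 0.03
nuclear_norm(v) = 2.55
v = y + x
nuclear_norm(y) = 0.05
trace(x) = -0.76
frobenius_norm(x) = 1.80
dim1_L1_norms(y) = [0.05, 0.04, 0.03]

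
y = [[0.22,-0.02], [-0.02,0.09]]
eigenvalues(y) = [0.22, 0.09]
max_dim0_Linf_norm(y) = 0.22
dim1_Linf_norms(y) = [0.22, 0.09]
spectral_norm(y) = 0.22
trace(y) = 0.31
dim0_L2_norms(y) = [0.22, 0.09]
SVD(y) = [[-0.99, 0.15], [0.15, 0.99]] @ diag([0.22300735254367723, 0.08699264745632279]) @ [[-0.99, 0.15],[0.15, 0.99]]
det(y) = 0.02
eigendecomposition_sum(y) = [[0.22, -0.03], [-0.03, 0.00]] + [[0.00, 0.01], [0.01, 0.09]]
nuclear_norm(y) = 0.31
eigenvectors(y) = [[0.99, 0.15], [-0.15, 0.99]]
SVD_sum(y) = [[0.22, -0.03], [-0.03, 0.0]] + [[0.0, 0.01], [0.01, 0.09]]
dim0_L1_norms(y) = [0.24, 0.11]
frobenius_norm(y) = 0.24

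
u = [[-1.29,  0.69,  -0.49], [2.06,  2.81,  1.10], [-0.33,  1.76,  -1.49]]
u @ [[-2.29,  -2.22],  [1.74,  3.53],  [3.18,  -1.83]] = [[2.60, 6.20],[3.67, 3.33],[-0.92, 9.67]]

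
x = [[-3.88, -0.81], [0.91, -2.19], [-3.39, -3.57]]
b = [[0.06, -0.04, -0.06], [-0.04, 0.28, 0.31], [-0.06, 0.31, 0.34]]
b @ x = [[-0.07, 0.25],[-0.64, -1.69],[-0.64, -1.84]]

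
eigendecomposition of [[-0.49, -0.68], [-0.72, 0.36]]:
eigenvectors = [[-0.87, 0.48], [-0.50, -0.88]]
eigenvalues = [-0.88, 0.75]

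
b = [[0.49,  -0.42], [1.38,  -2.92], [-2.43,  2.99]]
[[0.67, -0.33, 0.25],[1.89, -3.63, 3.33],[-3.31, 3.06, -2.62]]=b@[[1.35,0.65,-0.78],[-0.01,1.55,-1.51]]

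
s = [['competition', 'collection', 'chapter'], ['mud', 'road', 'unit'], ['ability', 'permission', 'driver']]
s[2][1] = 'permission'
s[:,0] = ['competition', 'mud', 'ability']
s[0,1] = 'collection'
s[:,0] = ['competition', 'mud', 'ability']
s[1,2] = 'unit'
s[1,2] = 'unit'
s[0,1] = 'collection'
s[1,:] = ['mud', 'road', 'unit']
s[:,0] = ['competition', 'mud', 'ability']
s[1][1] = 'road'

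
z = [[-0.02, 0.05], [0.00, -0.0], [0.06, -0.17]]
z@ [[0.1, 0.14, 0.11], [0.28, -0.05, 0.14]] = [[0.01,-0.01,0.00], [0.00,0.0,0.0], [-0.04,0.02,-0.02]]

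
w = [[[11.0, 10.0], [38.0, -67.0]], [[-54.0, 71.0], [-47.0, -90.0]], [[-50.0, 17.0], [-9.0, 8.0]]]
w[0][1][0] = 38.0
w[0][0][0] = 11.0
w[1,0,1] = 71.0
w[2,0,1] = 17.0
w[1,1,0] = -47.0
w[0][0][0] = 11.0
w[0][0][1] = 10.0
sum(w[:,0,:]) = 5.0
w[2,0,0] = -50.0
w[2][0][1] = 17.0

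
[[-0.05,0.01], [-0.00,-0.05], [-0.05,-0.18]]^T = [[-0.05, -0.00, -0.05], [0.01, -0.05, -0.18]]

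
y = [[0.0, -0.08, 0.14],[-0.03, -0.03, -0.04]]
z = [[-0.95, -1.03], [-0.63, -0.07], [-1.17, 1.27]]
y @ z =[[-0.11, 0.18], [0.09, -0.02]]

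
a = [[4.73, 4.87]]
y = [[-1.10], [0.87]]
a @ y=[[-0.97]]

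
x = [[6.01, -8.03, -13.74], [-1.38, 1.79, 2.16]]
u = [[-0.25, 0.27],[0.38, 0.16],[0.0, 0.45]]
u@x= [[-1.88, 2.49, 4.02], [2.06, -2.76, -4.88], [-0.62, 0.81, 0.97]]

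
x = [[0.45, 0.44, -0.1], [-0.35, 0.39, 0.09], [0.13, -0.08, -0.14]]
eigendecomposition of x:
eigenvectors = [[0.75+0.00j, 0.75-0.00j, (0.2+0j)], [(-0.06+0.64j), -0.06-0.64j, (-0.03+0j)], [0.08-0.15j, (0.08+0.15j), (0.98+0j)]]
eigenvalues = [(0.41+0.4j), (0.41-0.4j), (-0.11+0j)]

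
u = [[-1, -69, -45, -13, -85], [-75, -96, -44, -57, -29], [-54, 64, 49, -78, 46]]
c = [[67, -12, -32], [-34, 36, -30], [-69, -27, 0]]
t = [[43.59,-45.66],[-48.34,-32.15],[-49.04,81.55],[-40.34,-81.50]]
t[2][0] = -49.04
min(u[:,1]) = -96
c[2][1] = -27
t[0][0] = 43.59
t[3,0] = -40.34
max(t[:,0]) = 43.59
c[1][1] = 36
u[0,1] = -69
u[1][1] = -96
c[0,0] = 67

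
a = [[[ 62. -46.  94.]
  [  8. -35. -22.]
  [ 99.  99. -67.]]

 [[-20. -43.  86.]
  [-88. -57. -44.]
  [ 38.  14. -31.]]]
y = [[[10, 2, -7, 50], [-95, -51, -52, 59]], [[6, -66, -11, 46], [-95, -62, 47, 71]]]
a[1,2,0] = 38.0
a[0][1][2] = -22.0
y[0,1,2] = -52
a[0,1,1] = -35.0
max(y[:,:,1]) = 2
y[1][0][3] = 46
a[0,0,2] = 94.0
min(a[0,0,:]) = -46.0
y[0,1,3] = 59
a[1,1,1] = -57.0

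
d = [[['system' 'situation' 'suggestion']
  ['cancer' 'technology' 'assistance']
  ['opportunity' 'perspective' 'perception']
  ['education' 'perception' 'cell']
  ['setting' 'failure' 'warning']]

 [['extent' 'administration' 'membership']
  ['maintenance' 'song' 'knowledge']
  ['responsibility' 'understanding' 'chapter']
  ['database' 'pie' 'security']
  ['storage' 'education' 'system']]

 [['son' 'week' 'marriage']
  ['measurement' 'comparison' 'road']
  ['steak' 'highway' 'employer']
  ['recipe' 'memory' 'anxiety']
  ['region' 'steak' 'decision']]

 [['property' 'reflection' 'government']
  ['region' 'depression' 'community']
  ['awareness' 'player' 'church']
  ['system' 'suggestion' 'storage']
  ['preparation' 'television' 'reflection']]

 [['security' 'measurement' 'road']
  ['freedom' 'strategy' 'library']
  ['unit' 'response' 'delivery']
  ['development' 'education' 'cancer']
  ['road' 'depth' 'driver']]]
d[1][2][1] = 'understanding'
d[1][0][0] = 'extent'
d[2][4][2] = 'decision'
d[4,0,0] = 'security'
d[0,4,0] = 'setting'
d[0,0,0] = 'system'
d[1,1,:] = ['maintenance', 'song', 'knowledge']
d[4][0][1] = 'measurement'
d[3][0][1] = 'reflection'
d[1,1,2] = 'knowledge'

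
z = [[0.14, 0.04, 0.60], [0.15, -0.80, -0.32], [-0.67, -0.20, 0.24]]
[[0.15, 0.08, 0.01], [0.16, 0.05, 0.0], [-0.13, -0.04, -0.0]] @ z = [[0.03, -0.06, 0.07], [0.03, -0.03, 0.08], [-0.02, 0.03, -0.07]]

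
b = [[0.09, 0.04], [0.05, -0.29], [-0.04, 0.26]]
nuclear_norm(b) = 0.49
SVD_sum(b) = [[-0.00, 0.03], [0.04, -0.29], [-0.04, 0.26]] + [[0.09, 0.01], [0.01, 0.0], [-0.0, -0.00]]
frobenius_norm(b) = 0.41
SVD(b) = [[0.07, 1.0], [-0.74, 0.07], [0.67, -0.02]] @ diag([0.39553162683452664, 0.09515635645416835]) @ [[-0.15, 0.99],[0.99, 0.15]]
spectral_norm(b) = 0.40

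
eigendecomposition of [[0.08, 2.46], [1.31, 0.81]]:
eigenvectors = [[-0.86,-0.75], [0.51,-0.67]]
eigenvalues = [-1.39, 2.28]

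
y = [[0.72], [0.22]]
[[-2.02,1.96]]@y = [[-1.02]]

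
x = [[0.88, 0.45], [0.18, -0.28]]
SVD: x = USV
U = [[-1.00,-0.04],[-0.04,1.0]]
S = [0.99, 0.33]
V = [[-0.9,  -0.44], [0.44,  -0.9]]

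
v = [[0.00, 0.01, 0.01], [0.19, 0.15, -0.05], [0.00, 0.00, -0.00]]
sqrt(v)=[[0.03+0.10j, (0.02-0.01j), -0.01-0.11j], [0.44-0.12j, 0.37+0.01j, (-0.09+0.13j)], [0.00+0.00j, 0.00+0.00j, 0j]]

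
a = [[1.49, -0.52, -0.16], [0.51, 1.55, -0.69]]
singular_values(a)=[1.77, 1.58]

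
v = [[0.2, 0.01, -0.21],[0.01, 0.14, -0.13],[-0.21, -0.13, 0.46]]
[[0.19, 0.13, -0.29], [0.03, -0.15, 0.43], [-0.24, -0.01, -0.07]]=v @ [[0.74,  0.64,  -1.54],[-0.03,  -1.13,  3.21],[-0.20,  -0.05,  0.06]]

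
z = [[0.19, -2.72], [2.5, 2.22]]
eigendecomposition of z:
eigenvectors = [[(0.72+0j), (0.72-0j)], [-0.27-0.64j, -0.27+0.64j]]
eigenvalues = [(1.2+2.4j), (1.2-2.4j)]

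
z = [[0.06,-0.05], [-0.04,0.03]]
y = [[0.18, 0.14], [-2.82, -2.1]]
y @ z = [[0.01,  -0.0],[-0.09,  0.08]]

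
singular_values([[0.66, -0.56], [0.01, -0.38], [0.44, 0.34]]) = [0.91, 0.61]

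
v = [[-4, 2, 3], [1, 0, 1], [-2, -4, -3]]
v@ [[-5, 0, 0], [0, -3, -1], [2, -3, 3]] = [[26, -15, 7], [-3, -3, 3], [4, 21, -5]]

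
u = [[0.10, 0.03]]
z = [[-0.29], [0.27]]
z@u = [[-0.03, -0.01], [0.03, 0.01]]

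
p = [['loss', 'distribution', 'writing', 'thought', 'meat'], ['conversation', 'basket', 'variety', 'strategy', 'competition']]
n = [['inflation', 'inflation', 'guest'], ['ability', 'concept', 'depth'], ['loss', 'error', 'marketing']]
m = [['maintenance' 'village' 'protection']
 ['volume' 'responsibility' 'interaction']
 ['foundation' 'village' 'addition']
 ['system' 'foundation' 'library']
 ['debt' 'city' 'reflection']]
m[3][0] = 'system'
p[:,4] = ['meat', 'competition']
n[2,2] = 'marketing'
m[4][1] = 'city'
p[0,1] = 'distribution'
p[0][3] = 'thought'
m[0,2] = 'protection'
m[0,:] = ['maintenance', 'village', 'protection']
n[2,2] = 'marketing'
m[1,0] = 'volume'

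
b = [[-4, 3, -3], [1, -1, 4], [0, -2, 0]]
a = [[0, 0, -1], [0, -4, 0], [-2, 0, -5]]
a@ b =[[0, 2, 0], [-4, 4, -16], [8, 4, 6]]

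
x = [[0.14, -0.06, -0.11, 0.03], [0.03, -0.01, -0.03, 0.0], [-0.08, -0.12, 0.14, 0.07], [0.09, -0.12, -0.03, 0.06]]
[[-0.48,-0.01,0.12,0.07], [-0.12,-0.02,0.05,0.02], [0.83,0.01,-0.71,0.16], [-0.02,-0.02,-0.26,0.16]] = x@[[-4.81, 0.7, 1.28, -0.39], [-3.25, 2.31, 2.84, -2.49], [0.15, 0.70, -1.3, -0.31], [0.51, 3.51, -1.21, -1.86]]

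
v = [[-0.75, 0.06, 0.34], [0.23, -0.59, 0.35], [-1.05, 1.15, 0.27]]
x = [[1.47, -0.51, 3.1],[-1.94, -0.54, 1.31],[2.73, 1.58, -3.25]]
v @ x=[[-0.29, 0.89, -3.35], [2.44, 0.75, -1.2], [-3.04, 0.34, -2.63]]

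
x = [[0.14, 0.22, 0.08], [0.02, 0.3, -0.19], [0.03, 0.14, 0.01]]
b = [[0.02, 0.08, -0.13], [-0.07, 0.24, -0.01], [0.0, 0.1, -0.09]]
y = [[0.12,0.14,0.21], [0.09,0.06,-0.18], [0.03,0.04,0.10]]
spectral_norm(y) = 0.31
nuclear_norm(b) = 0.43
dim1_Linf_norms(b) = [0.13, 0.24, 0.1]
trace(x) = 0.45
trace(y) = 0.28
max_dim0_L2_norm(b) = 0.27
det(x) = 0.00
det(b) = -0.00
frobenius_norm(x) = 0.47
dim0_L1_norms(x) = [0.19, 0.66, 0.28]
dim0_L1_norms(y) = [0.24, 0.24, 0.49]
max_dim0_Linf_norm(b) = 0.24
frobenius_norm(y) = 0.37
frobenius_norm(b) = 0.32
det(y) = -0.00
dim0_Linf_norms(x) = [0.14, 0.3, 0.19]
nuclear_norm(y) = 0.50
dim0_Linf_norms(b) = [0.07, 0.24, 0.13]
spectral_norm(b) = 0.29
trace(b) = 0.17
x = y + b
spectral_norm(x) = 0.42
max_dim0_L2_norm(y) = 0.29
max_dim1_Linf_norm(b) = 0.24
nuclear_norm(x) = 0.66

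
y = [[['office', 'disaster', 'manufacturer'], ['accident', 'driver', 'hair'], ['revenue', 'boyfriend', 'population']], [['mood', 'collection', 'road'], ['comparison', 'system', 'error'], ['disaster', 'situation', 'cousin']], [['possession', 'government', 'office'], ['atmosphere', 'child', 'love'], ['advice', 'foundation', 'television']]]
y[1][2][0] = 'disaster'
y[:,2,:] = [['revenue', 'boyfriend', 'population'], ['disaster', 'situation', 'cousin'], ['advice', 'foundation', 'television']]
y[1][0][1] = 'collection'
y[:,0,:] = [['office', 'disaster', 'manufacturer'], ['mood', 'collection', 'road'], ['possession', 'government', 'office']]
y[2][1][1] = 'child'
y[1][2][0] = 'disaster'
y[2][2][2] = 'television'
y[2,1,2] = 'love'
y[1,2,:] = ['disaster', 'situation', 'cousin']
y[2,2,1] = 'foundation'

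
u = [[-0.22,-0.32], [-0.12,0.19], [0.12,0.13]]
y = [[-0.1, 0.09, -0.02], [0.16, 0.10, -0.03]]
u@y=[[-0.03, -0.05, 0.01], [0.04, 0.01, -0.0], [0.01, 0.02, -0.01]]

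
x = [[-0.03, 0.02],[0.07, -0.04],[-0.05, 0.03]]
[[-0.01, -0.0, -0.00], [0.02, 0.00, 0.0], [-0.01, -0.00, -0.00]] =x @ [[0.15, -0.12, 0.05], [-0.18, -0.25, -0.01]]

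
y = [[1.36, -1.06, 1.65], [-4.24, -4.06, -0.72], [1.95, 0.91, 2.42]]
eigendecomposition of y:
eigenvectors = [[-0.21, -0.64, -0.67], [-0.96, 0.41, 0.5], [0.18, -0.66, 0.54]]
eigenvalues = [-4.86, 3.74, 0.83]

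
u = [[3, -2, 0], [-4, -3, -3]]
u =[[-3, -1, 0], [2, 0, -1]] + [[6, -1, 0], [-6, -3, -2]]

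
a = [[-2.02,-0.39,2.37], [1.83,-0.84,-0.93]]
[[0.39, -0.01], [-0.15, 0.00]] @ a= [[-0.81, -0.14, 0.93], [0.3, 0.06, -0.36]]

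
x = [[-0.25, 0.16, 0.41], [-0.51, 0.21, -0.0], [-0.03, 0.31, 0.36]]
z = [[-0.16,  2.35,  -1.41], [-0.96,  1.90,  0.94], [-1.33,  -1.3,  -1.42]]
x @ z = [[-0.66, -0.82, -0.08], [-0.12, -0.8, 0.92], [-0.77, 0.05, -0.18]]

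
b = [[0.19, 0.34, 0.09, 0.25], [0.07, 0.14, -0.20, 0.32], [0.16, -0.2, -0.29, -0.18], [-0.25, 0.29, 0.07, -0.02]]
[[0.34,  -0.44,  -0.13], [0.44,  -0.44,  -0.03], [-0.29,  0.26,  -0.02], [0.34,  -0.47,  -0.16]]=b@ [[-0.62, 0.49, -0.11], [0.82, -1.37, -0.66], [-0.44, 0.62, 0.23], [0.87, -0.49, 0.37]]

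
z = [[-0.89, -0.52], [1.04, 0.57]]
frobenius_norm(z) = 1.57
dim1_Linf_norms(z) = [0.89, 1.04]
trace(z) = -0.32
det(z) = 0.03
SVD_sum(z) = [[-0.90, -0.51], [1.03, 0.58]] + [[0.01,  -0.01],[0.01,  -0.01]]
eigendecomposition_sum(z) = [[-0.44-0.61j, (-0.26-0.47j)], [(0.52+0.94j), (0.28+0.7j)]] + [[(-0.45+0.61j), (-0.26+0.47j)], [(0.52-0.94j), (0.29-0.7j)]]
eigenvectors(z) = [[0.57-0.07j, 0.57+0.07j], [-0.82+0.00j, -0.82-0.00j]]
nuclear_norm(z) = 1.59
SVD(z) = [[-0.66, 0.75], [0.75, 0.66]] @ diag([1.5711605201381502, 0.02132181885340046]) @ [[0.87, 0.49], [0.49, -0.87]]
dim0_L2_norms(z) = [1.37, 0.77]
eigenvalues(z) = [(-0.16+0.09j), (-0.16-0.09j)]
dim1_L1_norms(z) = [1.41, 1.61]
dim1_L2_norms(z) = [1.03, 1.19]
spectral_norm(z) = 1.57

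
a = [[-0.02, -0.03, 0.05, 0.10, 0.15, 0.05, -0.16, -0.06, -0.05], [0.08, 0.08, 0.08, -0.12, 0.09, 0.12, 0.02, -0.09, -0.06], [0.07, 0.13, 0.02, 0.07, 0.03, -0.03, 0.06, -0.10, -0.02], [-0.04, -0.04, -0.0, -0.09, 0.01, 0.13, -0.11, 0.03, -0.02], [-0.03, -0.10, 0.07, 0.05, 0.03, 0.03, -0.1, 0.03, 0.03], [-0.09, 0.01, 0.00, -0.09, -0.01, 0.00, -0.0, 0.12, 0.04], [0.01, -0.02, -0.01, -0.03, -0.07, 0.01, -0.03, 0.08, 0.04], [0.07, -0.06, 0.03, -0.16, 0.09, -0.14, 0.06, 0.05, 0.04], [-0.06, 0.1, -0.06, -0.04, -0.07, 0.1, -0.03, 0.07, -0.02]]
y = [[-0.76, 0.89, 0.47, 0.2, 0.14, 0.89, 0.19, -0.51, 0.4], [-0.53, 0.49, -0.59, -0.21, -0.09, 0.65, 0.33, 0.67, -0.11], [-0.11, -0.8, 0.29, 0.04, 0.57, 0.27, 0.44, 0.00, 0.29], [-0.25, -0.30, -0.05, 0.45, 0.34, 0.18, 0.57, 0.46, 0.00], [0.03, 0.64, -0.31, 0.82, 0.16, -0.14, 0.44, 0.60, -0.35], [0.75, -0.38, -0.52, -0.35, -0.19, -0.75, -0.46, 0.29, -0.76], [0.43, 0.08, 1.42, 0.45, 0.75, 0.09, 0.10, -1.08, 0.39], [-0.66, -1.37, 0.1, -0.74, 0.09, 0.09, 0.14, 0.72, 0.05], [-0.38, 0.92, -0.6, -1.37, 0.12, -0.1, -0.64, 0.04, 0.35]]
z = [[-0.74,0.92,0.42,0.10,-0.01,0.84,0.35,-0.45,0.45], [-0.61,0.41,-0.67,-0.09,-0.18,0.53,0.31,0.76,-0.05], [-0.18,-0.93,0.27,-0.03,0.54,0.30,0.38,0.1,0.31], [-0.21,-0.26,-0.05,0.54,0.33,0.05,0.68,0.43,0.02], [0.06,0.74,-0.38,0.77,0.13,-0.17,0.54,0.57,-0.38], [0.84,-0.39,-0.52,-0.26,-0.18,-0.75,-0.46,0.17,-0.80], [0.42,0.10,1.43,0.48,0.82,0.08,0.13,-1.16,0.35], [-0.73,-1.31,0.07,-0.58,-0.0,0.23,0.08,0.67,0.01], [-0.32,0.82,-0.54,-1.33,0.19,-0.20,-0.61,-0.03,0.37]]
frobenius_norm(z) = 4.85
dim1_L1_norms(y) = [4.45, 3.67, 2.81, 2.6, 3.49, 4.45, 4.79, 3.96, 4.52]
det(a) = 0.00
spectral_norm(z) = 2.76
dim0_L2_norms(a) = [0.18, 0.22, 0.14, 0.28, 0.22, 0.26, 0.24, 0.23, 0.11]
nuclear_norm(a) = 1.52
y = z + a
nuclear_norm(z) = 11.18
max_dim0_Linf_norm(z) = 1.43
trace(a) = 0.02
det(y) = -0.00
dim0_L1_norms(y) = [3.9, 5.87, 4.35, 4.63, 2.45, 3.16, 3.31, 4.37, 2.7]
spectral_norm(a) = 0.34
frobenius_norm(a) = 0.64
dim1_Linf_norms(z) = [0.92, 0.76, 0.93, 0.68, 0.77, 0.84, 1.43, 1.31, 1.33]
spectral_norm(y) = 2.81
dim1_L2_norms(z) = [1.68, 1.41, 1.27, 1.08, 1.45, 1.63, 2.15, 1.76, 1.85]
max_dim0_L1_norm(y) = 5.87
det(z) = -0.00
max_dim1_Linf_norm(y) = 1.42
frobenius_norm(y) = 4.82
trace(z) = 1.03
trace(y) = 1.05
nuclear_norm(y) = 11.20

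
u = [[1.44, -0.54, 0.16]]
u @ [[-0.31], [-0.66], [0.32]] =[[-0.04]]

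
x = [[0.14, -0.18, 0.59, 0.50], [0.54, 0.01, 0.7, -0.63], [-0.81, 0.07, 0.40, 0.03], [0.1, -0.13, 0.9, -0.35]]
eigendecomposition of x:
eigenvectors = [[-0.11+0.00j, (-0.61+0j), -0.61-0.00j, (-0.15+0j)],[0.76+0.00j, -0.27+0.00j, (-0.27-0j), (-0.96+0j)],[-0.14+0.00j, -0.02-0.57j, (-0.02+0.57j), -0.19+0.00j],[0.63+0.00j, (-0.38-0.29j), (-0.38+0.29j), -0.12+0.00j]]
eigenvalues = [(-0.73+0j), (0.39+0.8j), (0.39-0.8j), (0.15+0j)]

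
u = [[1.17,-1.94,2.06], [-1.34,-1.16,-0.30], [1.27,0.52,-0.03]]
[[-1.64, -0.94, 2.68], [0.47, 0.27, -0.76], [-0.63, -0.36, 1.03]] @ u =[[2.74,5.67,-3.18], [-0.78,-1.62,0.91], [1.05,2.18,-1.22]]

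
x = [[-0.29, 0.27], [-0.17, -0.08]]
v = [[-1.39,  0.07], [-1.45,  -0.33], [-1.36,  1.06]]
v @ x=[[0.39, -0.38], [0.48, -0.37], [0.21, -0.45]]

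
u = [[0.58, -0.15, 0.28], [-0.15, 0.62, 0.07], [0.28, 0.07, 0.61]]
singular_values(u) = [0.89, 0.67, 0.25]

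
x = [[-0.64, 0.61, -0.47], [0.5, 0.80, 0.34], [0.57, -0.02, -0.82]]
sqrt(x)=[[0.37,  0.3,  -0.89], [0.12,  0.92,  0.37], [0.92,  -0.25,  0.29]]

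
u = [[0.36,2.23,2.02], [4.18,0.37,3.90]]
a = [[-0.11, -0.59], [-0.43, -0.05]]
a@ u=[[-2.51, -0.46, -2.52], [-0.36, -0.98, -1.06]]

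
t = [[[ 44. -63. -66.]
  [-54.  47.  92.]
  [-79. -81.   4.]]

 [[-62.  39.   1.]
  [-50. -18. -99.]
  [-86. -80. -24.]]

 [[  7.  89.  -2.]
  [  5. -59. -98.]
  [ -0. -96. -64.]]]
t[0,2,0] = -79.0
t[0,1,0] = -54.0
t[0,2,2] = 4.0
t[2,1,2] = -98.0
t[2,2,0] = -0.0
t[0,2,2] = 4.0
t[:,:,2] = [[-66.0, 92.0, 4.0], [1.0, -99.0, -24.0], [-2.0, -98.0, -64.0]]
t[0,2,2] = 4.0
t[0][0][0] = 44.0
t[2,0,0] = 7.0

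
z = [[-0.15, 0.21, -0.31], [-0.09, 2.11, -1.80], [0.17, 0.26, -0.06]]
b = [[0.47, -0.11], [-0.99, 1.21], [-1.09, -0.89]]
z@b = [[0.06, 0.55], [-0.17, 4.16], [-0.11, 0.35]]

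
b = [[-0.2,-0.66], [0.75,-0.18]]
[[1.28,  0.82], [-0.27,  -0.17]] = b@[[-0.77, -0.49], [-1.71, -1.1]]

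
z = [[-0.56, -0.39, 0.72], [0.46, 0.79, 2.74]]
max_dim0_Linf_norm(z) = 2.74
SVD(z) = [[-0.18, -0.98], [-0.98, 0.18]] @ diag([2.9331152831885685, 0.8510198208770728]) @ [[-0.12,-0.24,-0.96], [0.75,0.62,-0.25]]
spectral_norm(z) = 2.93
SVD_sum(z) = [[0.06, 0.13, 0.51], [0.34, 0.69, 2.78]] + [[-0.62, -0.52, 0.21], [0.12, 0.10, -0.04]]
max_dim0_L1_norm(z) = 3.46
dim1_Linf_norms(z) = [0.72, 2.74]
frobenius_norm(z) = 3.05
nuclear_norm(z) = 3.78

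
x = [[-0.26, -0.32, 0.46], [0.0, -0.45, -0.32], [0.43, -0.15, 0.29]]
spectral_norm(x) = 0.65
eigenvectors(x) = [[0.52+0.00j, (0.69+0j), 0.69-0.00j], [(-0.25+0j), 0.10-0.62j, 0.10+0.62j], [0.82+0.00j, (-0.31-0.18j), -0.31+0.18j]]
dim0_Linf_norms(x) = [0.43, 0.45, 0.46]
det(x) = 0.18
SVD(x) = [[0.86, 0.27, -0.42], [-0.13, 0.93, 0.34], [0.49, -0.24, 0.84]] @ diag([0.6491577583047392, 0.55714398142837, 0.4961701208163482]) @ [[-0.02, -0.45, 0.89], [-0.31, -0.85, -0.43], [0.95, -0.29, -0.12]]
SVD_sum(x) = [[-0.01, -0.25, 0.5], [0.0, 0.04, -0.08], [-0.01, -0.14, 0.28]] + [[-0.05, -0.13, -0.07], [-0.16, -0.44, -0.22], [0.04, 0.11, 0.06]] + [[-0.20, 0.06, 0.03], [0.16, -0.05, -0.02], [0.4, -0.12, -0.05]]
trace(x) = -0.42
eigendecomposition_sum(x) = [[(0.14+0j), -0.08-0.00j, 0.28-0.00j], [(-0.06+0j), (0.04+0j), -0.13+0.00j], [(0.21+0j), (-0.13-0j), 0.43-0.00j]] + [[(-0.2+0.07j), (-0.12-0.25j), 0.09-0.12j], [(0.03+0.19j), -0.24+0.07j, -0.09-0.10j], [0.11+0.02j, (-0.01+0.14j), (-0.07+0.03j)]] + [[(-0.2-0.07j), (-0.12+0.25j), 0.09+0.12j], [0.03-0.19j, (-0.24-0.07j), -0.09+0.10j], [0.11-0.02j, (-0.01-0.14j), (-0.07-0.03j)]]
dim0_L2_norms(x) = [0.5, 0.57, 0.63]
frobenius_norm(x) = 0.99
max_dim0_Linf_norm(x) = 0.46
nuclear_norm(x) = 1.70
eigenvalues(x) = [(0.61+0j), (-0.52+0.17j), (-0.52-0.17j)]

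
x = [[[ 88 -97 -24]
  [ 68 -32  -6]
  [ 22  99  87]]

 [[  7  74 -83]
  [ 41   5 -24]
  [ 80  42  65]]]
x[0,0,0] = 88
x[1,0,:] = [7, 74, -83]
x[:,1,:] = [[68, -32, -6], [41, 5, -24]]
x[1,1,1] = 5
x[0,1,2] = -6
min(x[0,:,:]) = -97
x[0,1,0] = 68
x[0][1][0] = 68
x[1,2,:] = [80, 42, 65]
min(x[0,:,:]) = -97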